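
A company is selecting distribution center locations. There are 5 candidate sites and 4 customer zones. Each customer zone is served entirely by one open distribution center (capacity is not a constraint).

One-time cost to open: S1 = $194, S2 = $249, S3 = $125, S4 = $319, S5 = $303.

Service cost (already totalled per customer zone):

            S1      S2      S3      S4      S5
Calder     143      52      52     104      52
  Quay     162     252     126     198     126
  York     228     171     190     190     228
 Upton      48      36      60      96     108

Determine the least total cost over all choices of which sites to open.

For any fixed open set, each customer zone goes to its cheapest open site; total = fixed + service.
{S3}: Calder→S3 52, Quay→S3 126, York→S3 190, Upton→S3 60. Service 428; fixed 125; total 553.
{S1, S3}: Calder→S3 52, Quay→S3 126, York→S3 190, Upton→S1 48. Service 416; fixed 319; total 735.
{S2, S3}: service 385 + fixed 374 = 759
{S1, S2, S3, S4, S5}: Calder→S2 52, Quay→S3 126, York→S2 171, Upton→S2 36. Service 385; fixed 1190; total 1575.
No other subset beats 553.

Minimum total cost: 553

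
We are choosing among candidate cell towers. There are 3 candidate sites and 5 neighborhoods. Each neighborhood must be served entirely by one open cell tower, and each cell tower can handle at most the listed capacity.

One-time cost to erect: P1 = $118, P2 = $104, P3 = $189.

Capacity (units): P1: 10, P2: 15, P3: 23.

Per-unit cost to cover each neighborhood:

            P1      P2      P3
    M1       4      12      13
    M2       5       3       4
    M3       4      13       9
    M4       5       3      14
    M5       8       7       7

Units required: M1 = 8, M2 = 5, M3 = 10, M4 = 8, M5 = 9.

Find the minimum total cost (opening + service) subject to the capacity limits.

Minimum total cost: 635

Open {P1, P2, P3}: M1→P1 4·8=32, M2→P2 3·5=15, M3→P3 9·10=90, M4→P2 3·8=24, M5→P3 7·9=63.
Loads: P1 carries 8/10, P2 carries 13/15, P3 carries 19/23. Service 224; fixed 411; total 635.
Next best feasible plan costs 657.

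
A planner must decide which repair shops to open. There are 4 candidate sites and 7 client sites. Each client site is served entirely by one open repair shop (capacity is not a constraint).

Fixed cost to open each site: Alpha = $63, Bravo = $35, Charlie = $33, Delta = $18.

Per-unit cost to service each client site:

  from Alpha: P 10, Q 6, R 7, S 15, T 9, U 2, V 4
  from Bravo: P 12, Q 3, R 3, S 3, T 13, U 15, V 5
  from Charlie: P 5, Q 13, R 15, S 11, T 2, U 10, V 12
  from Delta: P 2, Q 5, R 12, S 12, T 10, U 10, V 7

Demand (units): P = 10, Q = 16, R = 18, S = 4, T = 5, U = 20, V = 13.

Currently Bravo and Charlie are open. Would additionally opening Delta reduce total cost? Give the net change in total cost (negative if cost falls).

Current service cost with {Bravo, Charlie}: 439.
Adding Delta: each client site re-picks its cheapest; new service cost 409, saving 30.
Extra fixed cost: 18. Net change = 18 − 30 = -12.
(Totals: 507 → 495.)

Yes — net change −12 (cost falls by 12).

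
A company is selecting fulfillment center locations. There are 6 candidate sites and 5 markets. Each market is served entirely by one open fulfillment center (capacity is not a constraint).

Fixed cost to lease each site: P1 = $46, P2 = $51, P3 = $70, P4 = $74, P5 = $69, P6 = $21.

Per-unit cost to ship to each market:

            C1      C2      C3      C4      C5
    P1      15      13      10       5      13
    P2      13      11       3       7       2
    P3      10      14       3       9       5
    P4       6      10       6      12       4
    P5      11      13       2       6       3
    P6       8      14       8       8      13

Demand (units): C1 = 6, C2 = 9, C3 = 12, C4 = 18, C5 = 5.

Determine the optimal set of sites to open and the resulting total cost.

For any fixed open set, each market goes to its cheapest open site; total = fixed + service.
{P2, P6}: C1→P6 8·6=48, C2→P2 11·9=99, C3→P2 3·12=36, C4→P2 7·18=126, C5→P2 2·5=10. Service 319; fixed 72; total 391.
{P5}: service 330 + fixed 69 = 399
{P2}: service 349 + fixed 51 = 400
{P1, P2, P3, P4, P5, P6}: service 250 + fixed 331 = 581
No other subset beats 391.

Open P2 and P6; minimum total cost 391.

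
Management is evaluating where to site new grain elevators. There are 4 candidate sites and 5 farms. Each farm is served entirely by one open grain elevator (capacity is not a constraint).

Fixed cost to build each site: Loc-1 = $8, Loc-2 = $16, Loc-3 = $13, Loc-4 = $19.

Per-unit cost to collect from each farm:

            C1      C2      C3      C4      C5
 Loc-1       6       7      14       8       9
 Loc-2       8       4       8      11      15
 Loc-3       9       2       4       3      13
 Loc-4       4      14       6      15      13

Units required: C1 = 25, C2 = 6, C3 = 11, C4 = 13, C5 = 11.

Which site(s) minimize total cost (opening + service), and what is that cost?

Open Loc-1, Loc-3 and Loc-4; minimum total cost 334.

For any fixed open set, each farm goes to its cheapest open site; total = fixed + service.
{Loc-1, Loc-3, Loc-4}: C1→Loc-4 4·25=100, C2→Loc-3 2·6=12, C3→Loc-3 4·11=44, C4→Loc-3 3·13=39, C5→Loc-1 9·11=99. Service 294; fixed 40; total 334.
{Loc-1, Loc-2, Loc-3, Loc-4}: C1→Loc-4 4·25=100, C2→Loc-3 2·6=12, C3→Loc-3 4·11=44, C4→Loc-3 3·13=39, C5→Loc-1 9·11=99. Service 294; fixed 56; total 350.
{Loc-1, Loc-3}: service 344 + fixed 21 = 365
{Loc-1}: C1→Loc-1 6·25=150, C2→Loc-1 7·6=42, C3→Loc-1 14·11=154, C4→Loc-1 8·13=104, C5→Loc-1 9·11=99. Service 549; fixed 8; total 557.
(All 15 nonempty subsets were checked; Loc-1, Loc-3 and Loc-4 is lowest.)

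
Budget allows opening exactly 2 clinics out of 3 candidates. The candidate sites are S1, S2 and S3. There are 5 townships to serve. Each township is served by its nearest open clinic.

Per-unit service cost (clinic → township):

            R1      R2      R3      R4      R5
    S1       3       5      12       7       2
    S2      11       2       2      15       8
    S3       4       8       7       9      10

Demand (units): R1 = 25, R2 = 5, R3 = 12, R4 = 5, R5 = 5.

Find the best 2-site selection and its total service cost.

Choose S1 and S2; total service cost 154.

With exactly 2 open, each township uses its cheapest among the chosen.
{S1, S2}: R1→S1 3·25=75, R2→S2 2·5=10, R3→S2 2·12=24, R4→S1 7·5=35, R5→S1 2·5=10. Service cost 154.
{S2, S3}: service cost 219
{S1, S3}: service cost 229
Among all 3 size-2 choices, {S1, S2} is lowest.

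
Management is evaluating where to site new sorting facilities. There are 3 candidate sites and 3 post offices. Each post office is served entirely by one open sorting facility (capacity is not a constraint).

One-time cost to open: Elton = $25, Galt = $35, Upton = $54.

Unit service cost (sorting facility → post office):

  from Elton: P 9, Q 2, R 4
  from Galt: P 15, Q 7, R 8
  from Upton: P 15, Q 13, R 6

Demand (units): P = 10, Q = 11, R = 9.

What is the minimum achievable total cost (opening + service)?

Minimum total cost: 173

For any fixed open set, each post office goes to its cheapest open site; total = fixed + service.
{Elton}: P→Elton 9·10=90, Q→Elton 2·11=22, R→Elton 4·9=36. Service 148; fixed 25; total 173.
{Elton, Galt}: P→Elton 9·10=90, Q→Elton 2·11=22, R→Elton 4·9=36. Service 148; fixed 60; total 208.
{Elton, Upton}: service 148 + fixed 79 = 227
{Elton, Galt, Upton}: service 148 + fixed 114 = 262
No other subset beats 173.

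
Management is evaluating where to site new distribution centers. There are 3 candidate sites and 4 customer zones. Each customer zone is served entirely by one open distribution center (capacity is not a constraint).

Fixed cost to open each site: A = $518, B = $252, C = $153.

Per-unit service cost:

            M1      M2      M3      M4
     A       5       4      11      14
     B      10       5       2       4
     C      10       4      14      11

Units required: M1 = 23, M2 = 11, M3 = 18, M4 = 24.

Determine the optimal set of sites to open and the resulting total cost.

Open B only; minimum total cost 669.

For any fixed open set, each customer zone goes to its cheapest open site; total = fixed + service.
{B}: M1→B 10·23=230, M2→B 5·11=55, M3→B 2·18=36, M4→B 4·24=96. Service 417; fixed 252; total 669.
{B, C}: service 406 + fixed 405 = 811
{C}: service 790 + fixed 153 = 943
{A, B, C}: service 291 + fixed 923 = 1214
(All 7 nonempty subsets were checked; B only is lowest.)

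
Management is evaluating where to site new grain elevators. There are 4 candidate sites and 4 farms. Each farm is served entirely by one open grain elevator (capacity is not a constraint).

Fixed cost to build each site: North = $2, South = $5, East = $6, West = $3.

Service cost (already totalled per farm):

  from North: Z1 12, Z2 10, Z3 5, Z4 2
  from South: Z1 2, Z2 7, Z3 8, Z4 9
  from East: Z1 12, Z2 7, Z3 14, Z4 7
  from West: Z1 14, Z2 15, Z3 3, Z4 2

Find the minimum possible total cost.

Minimum total cost: 22

For any fixed open set, each farm goes to its cheapest open site; total = fixed + service.
{South, West}: Z1→South 2, Z2→South 7, Z3→West 3, Z4→West 2. Service 14; fixed 8; total 22.
{North, South}: service 16 + fixed 7 = 23
{North, South, West}: Z1→South 2, Z2→South 7, Z3→West 3, Z4→North 2. Service 14; fixed 10; total 24.
{North, South, East, West}: service 14 + fixed 16 = 30
No other subset beats 22.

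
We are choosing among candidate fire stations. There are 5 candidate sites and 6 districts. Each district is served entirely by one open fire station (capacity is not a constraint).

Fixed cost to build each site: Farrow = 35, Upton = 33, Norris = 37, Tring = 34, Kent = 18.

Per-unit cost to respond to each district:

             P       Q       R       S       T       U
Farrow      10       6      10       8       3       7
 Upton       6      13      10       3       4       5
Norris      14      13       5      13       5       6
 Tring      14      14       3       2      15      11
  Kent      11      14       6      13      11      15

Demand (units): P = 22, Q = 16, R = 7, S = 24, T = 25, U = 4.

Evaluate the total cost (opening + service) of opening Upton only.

Each district is assigned to its cheapest site among the open ones.
{Upton}: P→Upton 6·22=132, Q→Upton 13·16=208, R→Upton 10·7=70, S→Upton 3·24=72, T→Upton 4·25=100, U→Upton 5·4=20. Service 602; fixed 33; total 635.

Total cost: 635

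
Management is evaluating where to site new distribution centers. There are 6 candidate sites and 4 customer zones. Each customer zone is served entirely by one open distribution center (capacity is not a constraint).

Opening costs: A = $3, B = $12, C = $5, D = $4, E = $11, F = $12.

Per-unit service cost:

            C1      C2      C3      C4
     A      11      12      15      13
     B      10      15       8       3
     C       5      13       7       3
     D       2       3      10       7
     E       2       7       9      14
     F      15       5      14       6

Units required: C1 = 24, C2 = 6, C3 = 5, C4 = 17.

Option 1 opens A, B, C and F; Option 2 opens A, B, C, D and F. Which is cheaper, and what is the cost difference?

Option 2 is cheaper by 80.

Option 1: {A, B, C, F}: C1→C 5·24=120, C2→F 5·6=30, C3→C 7·5=35, C4→B 3·17=51. Service 236; fixed 32; total 268.
Option 2: {A, B, C, D, F}: C1→D 2·24=48, C2→D 3·6=18, C3→C 7·5=35, C4→B 3·17=51. Service 152; fixed 36; total 188.
Difference: |268 − 188| = 80.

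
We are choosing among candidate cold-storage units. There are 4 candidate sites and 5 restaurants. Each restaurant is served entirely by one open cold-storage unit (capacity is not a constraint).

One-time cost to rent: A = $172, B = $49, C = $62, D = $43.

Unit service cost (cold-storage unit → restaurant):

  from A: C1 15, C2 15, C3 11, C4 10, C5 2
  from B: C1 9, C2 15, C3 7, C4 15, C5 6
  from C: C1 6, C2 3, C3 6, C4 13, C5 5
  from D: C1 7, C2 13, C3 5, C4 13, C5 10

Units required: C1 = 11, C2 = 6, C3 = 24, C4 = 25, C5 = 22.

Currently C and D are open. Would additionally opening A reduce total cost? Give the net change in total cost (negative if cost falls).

Current service cost with {C, D}: 639.
Adding A: each restaurant re-picks its cheapest; new service cost 498, saving 141.
Extra fixed cost: 172. Net change = 172 − 141 = 31.
(Totals: 744 → 775.)

No — net change +31 (cost rises by 31).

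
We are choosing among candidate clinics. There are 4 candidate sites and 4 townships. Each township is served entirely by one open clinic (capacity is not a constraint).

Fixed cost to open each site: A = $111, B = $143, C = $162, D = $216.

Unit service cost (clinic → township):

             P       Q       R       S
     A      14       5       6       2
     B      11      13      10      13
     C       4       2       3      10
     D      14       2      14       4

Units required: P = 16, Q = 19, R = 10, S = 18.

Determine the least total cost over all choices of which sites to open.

Minimum total cost: 441

For any fixed open set, each township goes to its cheapest open site; total = fixed + service.
{A, C}: P→C 4·16=64, Q→C 2·19=38, R→C 3·10=30, S→A 2·18=36. Service 168; fixed 273; total 441.
{C}: P→C 4·16=64, Q→C 2·19=38, R→C 3·10=30, S→C 10·18=180. Service 312; fixed 162; total 474.
{A}: service 415 + fixed 111 = 526
{A, B, C, D}: P→C 4·16=64, Q→C 2·19=38, R→C 3·10=30, S→A 2·18=36. Service 168; fixed 632; total 800.
(All 15 nonempty subsets were checked; A and C is lowest.)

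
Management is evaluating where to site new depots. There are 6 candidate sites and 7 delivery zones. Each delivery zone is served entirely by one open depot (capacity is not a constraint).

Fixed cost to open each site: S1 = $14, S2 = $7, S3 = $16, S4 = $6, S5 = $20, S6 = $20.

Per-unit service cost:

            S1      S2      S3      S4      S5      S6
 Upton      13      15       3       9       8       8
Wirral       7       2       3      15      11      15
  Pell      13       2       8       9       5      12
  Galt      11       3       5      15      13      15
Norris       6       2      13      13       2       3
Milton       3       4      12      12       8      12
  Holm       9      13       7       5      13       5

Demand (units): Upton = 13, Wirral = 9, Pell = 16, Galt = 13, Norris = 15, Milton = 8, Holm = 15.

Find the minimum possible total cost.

Minimum total cost: 294

For any fixed open set, each delivery zone goes to its cheapest open site; total = fixed + service.
{S2, S3, S4}: Upton→S3 3·13=39, Wirral→S2 2·9=18, Pell→S2 2·16=32, Galt→S2 3·13=39, Norris→S2 2·15=30, Milton→S2 4·8=32, Holm→S4 5·15=75. Service 265; fixed 29; total 294.
{S1, S2, S3, S4}: service 257 + fixed 43 = 300
{S2, S3, S6}: service 265 + fixed 43 = 308
{S1, S2, S3, S4, S5, S6}: Upton→S3 3·13=39, Wirral→S2 2·9=18, Pell→S2 2·16=32, Galt→S2 3·13=39, Norris→S2 2·15=30, Milton→S1 3·8=24, Holm→S4 5·15=75. Service 257; fixed 83; total 340.
No other subset beats 294.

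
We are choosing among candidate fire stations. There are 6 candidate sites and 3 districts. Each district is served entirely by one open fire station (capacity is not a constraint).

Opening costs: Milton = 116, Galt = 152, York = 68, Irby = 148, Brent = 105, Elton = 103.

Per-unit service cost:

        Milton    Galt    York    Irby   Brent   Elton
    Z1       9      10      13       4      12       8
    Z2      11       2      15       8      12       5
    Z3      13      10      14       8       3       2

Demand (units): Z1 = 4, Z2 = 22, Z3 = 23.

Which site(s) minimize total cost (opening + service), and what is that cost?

Open Elton only; minimum total cost 291.

For any fixed open set, each district goes to its cheapest open site; total = fixed + service.
{Elton}: Z1→Elton 8·4=32, Z2→Elton 5·22=110, Z3→Elton 2·23=46. Service 188; fixed 103; total 291.
{York, Elton}: service 188 + fixed 171 = 359
{Galt, Elton}: service 122 + fixed 255 = 377
{Milton, Galt, York, Irby, Brent, Elton}: Z1→Irby 4·4=16, Z2→Galt 2·22=44, Z3→Elton 2·23=46. Service 106; fixed 692; total 798.
No other subset beats 291.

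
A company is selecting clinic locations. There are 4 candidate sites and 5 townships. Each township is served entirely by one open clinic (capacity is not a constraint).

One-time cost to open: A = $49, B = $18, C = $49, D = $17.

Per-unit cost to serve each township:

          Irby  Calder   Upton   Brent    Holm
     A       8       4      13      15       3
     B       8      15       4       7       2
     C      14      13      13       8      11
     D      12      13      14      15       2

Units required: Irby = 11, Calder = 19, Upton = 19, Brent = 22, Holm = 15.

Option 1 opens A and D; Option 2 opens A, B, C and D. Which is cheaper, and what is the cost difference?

Option 1: {A, D}: Irby→A 8·11=88, Calder→A 4·19=76, Upton→A 13·19=247, Brent→A 15·22=330, Holm→D 2·15=30. Service 771; fixed 66; total 837.
Option 2: {A, B, C, D}: Irby→A 8·11=88, Calder→A 4·19=76, Upton→B 4·19=76, Brent→B 7·22=154, Holm→B 2·15=30. Service 424; fixed 133; total 557.
Difference: |837 − 557| = 280.

Option 2 is cheaper by 280.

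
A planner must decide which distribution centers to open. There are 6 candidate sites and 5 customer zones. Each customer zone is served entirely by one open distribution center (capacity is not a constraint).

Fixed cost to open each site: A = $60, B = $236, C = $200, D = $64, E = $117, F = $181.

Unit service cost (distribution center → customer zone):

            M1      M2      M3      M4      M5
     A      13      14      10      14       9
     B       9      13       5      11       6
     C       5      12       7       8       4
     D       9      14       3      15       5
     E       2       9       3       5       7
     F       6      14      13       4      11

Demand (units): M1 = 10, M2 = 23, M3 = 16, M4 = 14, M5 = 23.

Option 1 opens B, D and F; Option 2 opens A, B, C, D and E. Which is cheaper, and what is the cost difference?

Option 1: {B, D, F}: M1→F 6·10=60, M2→B 13·23=299, M3→D 3·16=48, M4→F 4·14=56, M5→D 5·23=115. Service 578; fixed 481; total 1059.
Option 2: {A, B, C, D, E}: M1→E 2·10=20, M2→E 9·23=207, M3→D 3·16=48, M4→E 5·14=70, M5→C 4·23=92. Service 437; fixed 677; total 1114.
Difference: |1059 − 1114| = 55.

Option 1 is cheaper by 55.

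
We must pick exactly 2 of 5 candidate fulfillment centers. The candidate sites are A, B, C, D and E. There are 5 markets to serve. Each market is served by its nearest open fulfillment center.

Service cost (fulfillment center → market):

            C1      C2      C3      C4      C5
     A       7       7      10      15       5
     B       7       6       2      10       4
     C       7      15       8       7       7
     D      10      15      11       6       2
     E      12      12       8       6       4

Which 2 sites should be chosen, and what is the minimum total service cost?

With exactly 2 open, each market uses its cheapest among the chosen.
{B, D}: C1→B 7, C2→B 6, C3→B 2, C4→D 6, C5→D 2. Service cost 23.
{B, E}: service cost 25
{B, C}: service cost 26
Among all 10 size-2 choices, {B, D} is lowest.

Choose B and D; total service cost 23.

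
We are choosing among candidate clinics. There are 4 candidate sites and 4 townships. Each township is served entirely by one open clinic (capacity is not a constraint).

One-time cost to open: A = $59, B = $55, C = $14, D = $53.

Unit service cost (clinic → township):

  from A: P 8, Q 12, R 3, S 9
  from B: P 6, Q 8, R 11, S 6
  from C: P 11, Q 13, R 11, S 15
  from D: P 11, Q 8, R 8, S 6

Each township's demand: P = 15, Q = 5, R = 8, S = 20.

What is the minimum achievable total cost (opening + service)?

For any fixed open set, each township goes to its cheapest open site; total = fixed + service.
{A, B}: P→B 6·15=90, Q→B 8·5=40, R→A 3·8=24, S→B 6·20=120. Service 274; fixed 114; total 388.
{B}: service 338 + fixed 55 = 393
{A, B, C}: P→B 6·15=90, Q→B 8·5=40, R→A 3·8=24, S→B 6·20=120. Service 274; fixed 128; total 402.
{A, B, C, D}: service 274 + fixed 181 = 455
No other subset beats 388.

Minimum total cost: 388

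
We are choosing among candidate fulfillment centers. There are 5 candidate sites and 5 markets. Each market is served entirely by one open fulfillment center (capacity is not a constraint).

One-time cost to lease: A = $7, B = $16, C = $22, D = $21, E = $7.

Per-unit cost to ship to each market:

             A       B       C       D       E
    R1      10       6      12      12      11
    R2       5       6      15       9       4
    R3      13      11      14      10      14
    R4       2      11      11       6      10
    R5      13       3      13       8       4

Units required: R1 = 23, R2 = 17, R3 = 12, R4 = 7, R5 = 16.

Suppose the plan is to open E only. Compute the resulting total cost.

Each market is assigned to its cheapest site among the open ones.
{E}: R1→E 11·23=253, R2→E 4·17=68, R3→E 14·12=168, R4→E 10·7=70, R5→E 4·16=64. Service 623; fixed 7; total 630.

Total cost: 630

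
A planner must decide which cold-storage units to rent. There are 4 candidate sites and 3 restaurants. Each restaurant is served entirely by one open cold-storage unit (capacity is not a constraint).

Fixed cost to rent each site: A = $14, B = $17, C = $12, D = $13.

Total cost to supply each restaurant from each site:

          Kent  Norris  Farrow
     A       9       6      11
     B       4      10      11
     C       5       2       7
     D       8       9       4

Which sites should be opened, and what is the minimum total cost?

Open C only; minimum total cost 26.

For any fixed open set, each restaurant goes to its cheapest open site; total = fixed + service.
{C}: Kent→C 5, Norris→C 2, Farrow→C 7. Service 14; fixed 12; total 26.
{D}: service 21 + fixed 13 = 34
{C, D}: service 11 + fixed 25 = 36
{A, B, C, D}: Kent→B 4, Norris→C 2, Farrow→D 4. Service 10; fixed 56; total 66.
(All 15 nonempty subsets were checked; C only is lowest.)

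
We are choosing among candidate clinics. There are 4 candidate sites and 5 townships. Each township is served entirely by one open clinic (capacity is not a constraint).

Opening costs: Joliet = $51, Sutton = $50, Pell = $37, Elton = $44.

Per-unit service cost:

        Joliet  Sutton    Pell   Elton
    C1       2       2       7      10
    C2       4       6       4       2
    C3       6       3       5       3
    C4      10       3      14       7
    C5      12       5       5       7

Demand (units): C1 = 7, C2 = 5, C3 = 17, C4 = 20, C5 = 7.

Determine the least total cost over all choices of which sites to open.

For any fixed open set, each township goes to its cheapest open site; total = fixed + service.
{Sutton}: C1→Sutton 2·7=14, C2→Sutton 6·5=30, C3→Sutton 3·17=51, C4→Sutton 3·20=60, C5→Sutton 5·7=35. Service 190; fixed 50; total 240.
{Sutton, Elton}: service 170 + fixed 94 = 264
{Sutton, Pell}: service 180 + fixed 87 = 267
{Joliet, Sutton, Pell, Elton}: C1→Joliet 2·7=14, C2→Elton 2·5=10, C3→Sutton 3·17=51, C4→Sutton 3·20=60, C5→Sutton 5·7=35. Service 170; fixed 182; total 352.
No other subset beats 240.

Minimum total cost: 240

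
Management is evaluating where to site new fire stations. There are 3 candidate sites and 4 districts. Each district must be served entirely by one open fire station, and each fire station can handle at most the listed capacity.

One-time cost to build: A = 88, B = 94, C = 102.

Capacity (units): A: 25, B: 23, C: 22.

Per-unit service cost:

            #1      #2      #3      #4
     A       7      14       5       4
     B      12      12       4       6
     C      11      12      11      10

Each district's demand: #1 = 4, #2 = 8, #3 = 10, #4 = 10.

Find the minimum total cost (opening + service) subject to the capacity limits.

Open {A, B}: #1→A 7·4=28, #2→B 12·8=96, #3→B 4·10=40, #4→A 4·10=40.
Loads: A carries 14/25, B carries 18/23. Service 204; fixed 182; total 386.
Next best feasible plan costs 396.

Minimum total cost: 386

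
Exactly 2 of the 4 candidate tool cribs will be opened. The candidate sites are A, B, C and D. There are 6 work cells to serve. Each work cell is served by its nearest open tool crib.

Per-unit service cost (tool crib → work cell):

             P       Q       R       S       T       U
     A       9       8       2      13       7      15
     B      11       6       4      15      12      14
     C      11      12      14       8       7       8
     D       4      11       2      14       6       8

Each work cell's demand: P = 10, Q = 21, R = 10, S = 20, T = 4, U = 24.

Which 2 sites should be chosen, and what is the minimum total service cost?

Choose B and C; total service cost 656.

With exactly 2 open, each work cell uses its cheapest among the chosen.
{B, C}: P→B 11·10=110, Q→B 6·21=126, R→B 4·10=40, S→C 8·20=160, T→C 7·4=28, U→C 8·24=192. Service cost 656.
{A, C}: service cost 658
{C, D}: service cost 667
Among all 6 size-2 choices, {B, C} is lowest.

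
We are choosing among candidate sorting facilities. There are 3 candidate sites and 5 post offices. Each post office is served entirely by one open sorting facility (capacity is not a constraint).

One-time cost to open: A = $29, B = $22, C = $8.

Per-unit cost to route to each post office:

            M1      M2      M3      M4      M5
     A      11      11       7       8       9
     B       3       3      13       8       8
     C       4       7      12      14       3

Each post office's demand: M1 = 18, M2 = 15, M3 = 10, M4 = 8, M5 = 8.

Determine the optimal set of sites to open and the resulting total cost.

Open A, B and C; minimum total cost 316.

For any fixed open set, each post office goes to its cheapest open site; total = fixed + service.
{A, B, C}: M1→B 3·18=54, M2→B 3·15=45, M3→A 7·10=70, M4→A 8·8=64, M5→C 3·8=24. Service 257; fixed 59; total 316.
{B, C}: M1→B 3·18=54, M2→B 3·15=45, M3→C 12·10=120, M4→B 8·8=64, M5→C 3·8=24. Service 307; fixed 30; total 337.
{A, B}: M1→B 3·18=54, M2→B 3·15=45, M3→A 7·10=70, M4→A 8·8=64, M5→B 8·8=64. Service 297; fixed 51; total 348.
{C}: service 433 + fixed 8 = 441
No other subset beats 316.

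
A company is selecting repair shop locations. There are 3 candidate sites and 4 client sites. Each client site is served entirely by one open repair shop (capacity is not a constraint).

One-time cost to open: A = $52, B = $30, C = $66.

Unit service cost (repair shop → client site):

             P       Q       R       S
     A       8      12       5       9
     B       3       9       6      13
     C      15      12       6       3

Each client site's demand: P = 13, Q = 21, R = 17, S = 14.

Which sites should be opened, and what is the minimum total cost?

Open B and C; minimum total cost 468.

For any fixed open set, each client site goes to its cheapest open site; total = fixed + service.
{B, C}: P→B 3·13=39, Q→B 9·21=189, R→B 6·17=102, S→C 3·14=42. Service 372; fixed 96; total 468.
{A, B, C}: service 355 + fixed 148 = 503
{A, B}: service 439 + fixed 82 = 521
{B}: P→B 3·13=39, Q→B 9·21=189, R→B 6·17=102, S→B 13·14=182. Service 512; fixed 30; total 542.
No other subset beats 468.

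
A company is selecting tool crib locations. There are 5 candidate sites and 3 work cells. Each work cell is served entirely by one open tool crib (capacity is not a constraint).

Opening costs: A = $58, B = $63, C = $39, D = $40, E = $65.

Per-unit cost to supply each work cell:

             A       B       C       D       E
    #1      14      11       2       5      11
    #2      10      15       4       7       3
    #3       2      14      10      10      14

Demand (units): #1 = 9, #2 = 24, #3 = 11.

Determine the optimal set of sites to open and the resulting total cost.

For any fixed open set, each work cell goes to its cheapest open site; total = fixed + service.
{A, C}: #1→C 2·9=18, #2→C 4·24=96, #3→A 2·11=22. Service 136; fixed 97; total 233.
{C}: service 224 + fixed 39 = 263
{A, C, D}: service 136 + fixed 137 = 273
{A, B, C, D, E}: service 112 + fixed 265 = 377
No other subset beats 233.

Open A and C; minimum total cost 233.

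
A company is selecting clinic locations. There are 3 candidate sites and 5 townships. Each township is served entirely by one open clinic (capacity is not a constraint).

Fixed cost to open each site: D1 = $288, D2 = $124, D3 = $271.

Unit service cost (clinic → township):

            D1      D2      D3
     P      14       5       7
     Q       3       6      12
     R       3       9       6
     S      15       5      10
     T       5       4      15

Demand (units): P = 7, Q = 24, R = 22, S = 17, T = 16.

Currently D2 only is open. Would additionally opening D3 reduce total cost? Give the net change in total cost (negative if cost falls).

Current service cost with {D2}: 526.
Adding D3: each township re-picks its cheapest; new service cost 460, saving 66.
Extra fixed cost: 271. Net change = 271 − 66 = 205.
(Totals: 650 → 855.)

No — net change +205 (cost rises by 205).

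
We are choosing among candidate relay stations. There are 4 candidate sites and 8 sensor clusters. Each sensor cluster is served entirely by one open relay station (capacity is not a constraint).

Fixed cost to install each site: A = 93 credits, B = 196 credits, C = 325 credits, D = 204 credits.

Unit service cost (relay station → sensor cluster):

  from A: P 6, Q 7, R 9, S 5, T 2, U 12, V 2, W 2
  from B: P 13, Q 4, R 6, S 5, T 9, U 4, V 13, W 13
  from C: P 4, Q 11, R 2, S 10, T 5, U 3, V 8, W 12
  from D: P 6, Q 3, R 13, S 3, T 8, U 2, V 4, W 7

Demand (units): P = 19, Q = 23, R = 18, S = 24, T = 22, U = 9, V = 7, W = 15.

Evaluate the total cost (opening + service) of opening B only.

Total cost: 1283

Each sensor cluster is assigned to its cheapest site among the open ones.
{B}: P→B 13·19=247, Q→B 4·23=92, R→B 6·18=108, S→B 5·24=120, T→B 9·22=198, U→B 4·9=36, V→B 13·7=91, W→B 13·15=195. Service 1087; fixed 196; total 1283.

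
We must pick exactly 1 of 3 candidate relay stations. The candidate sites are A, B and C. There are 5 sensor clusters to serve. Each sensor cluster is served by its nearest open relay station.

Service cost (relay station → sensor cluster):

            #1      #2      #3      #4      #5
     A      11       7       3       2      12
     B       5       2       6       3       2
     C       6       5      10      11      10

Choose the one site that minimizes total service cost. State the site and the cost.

Choose B only; total service cost 18.

With exactly 1 open, each sensor cluster uses its cheapest among the chosen.
{B}: #1→B 5, #2→B 2, #3→B 6, #4→B 3, #5→B 2. Service cost 18.
{A}: service cost 35
{C}: service cost 42
Among all 3 size-1 choices, {B} is lowest.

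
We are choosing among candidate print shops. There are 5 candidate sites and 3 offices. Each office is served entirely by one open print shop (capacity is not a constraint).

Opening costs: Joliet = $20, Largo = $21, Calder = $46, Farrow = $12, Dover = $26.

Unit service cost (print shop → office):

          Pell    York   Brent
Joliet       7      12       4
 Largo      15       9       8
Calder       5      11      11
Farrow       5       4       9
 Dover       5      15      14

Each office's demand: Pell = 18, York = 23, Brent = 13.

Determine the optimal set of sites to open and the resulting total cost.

Open Joliet and Farrow; minimum total cost 266.

For any fixed open set, each office goes to its cheapest open site; total = fixed + service.
{Joliet, Farrow}: Pell→Farrow 5·18=90, York→Farrow 4·23=92, Brent→Joliet 4·13=52. Service 234; fixed 32; total 266.
{Joliet, Largo, Farrow}: Pell→Farrow 5·18=90, York→Farrow 4·23=92, Brent→Joliet 4·13=52. Service 234; fixed 53; total 287.
{Joliet, Farrow, Dover}: service 234 + fixed 58 = 292
{Joliet, Largo, Calder, Farrow, Dover}: service 234 + fixed 125 = 359
No other subset beats 266.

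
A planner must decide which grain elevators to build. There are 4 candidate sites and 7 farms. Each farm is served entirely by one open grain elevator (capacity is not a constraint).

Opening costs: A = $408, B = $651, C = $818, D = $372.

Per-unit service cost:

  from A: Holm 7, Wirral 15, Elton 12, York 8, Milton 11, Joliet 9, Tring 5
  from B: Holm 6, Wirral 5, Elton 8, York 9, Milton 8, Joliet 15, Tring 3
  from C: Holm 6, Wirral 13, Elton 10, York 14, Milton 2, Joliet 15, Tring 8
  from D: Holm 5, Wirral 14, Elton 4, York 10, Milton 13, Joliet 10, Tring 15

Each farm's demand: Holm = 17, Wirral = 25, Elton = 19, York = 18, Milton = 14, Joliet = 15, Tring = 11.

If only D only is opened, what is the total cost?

Each farm is assigned to its cheapest site among the open ones.
{D}: Holm→D 5·17=85, Wirral→D 14·25=350, Elton→D 4·19=76, York→D 10·18=180, Milton→D 13·14=182, Joliet→D 10·15=150, Tring→D 15·11=165. Service 1188; fixed 372; total 1560.

Total cost: 1560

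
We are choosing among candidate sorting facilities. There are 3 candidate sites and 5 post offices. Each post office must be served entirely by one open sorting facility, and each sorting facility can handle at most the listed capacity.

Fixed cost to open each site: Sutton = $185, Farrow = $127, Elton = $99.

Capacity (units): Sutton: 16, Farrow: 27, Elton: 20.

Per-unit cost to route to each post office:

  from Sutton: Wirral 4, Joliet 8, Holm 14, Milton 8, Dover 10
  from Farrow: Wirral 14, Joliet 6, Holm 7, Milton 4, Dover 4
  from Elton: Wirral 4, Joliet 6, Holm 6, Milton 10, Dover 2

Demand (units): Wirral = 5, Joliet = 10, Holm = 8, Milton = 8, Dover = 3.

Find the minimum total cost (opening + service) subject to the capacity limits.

Open {Farrow, Elton}: Wirral→Elton 4·5=20, Joliet→Farrow 6·10=60, Holm→Elton 6·8=48, Milton→Farrow 4·8=32, Dover→Elton 2·3=6.
Loads: Farrow carries 18/27, Elton carries 16/20. Service 166; fixed 226; total 392.
Next best feasible plan costs 398.

Minimum total cost: 392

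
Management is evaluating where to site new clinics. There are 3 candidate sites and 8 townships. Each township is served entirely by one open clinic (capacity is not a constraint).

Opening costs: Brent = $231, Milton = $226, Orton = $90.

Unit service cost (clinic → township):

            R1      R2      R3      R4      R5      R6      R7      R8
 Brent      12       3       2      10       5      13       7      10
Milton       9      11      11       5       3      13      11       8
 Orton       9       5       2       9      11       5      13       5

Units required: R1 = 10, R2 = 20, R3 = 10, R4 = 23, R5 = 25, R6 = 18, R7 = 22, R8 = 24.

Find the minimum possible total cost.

Minimum total cost: 1168

For any fixed open set, each township goes to its cheapest open site; total = fixed + service.
{Milton, Orton}: R1→Milton 9·10=90, R2→Orton 5·20=100, R3→Orton 2·10=20, R4→Milton 5·23=115, R5→Milton 3·25=75, R6→Orton 5·18=90, R7→Milton 11·22=242, R8→Orton 5·24=120. Service 852; fixed 316; total 1168.
{Brent, Orton}: service 866 + fixed 321 = 1187
{Brent, Milton, Orton}: service 724 + fixed 547 = 1271
{Orton}: service 1188 + fixed 90 = 1278
No other subset beats 1168.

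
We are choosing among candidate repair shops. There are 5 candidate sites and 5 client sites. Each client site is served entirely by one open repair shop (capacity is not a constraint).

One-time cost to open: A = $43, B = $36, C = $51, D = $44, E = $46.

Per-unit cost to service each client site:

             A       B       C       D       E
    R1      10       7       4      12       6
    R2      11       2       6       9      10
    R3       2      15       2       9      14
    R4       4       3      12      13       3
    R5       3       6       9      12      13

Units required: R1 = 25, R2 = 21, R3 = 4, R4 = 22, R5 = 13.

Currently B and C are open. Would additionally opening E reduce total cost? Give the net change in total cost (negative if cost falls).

Current service cost with {B, C}: 294.
Adding E: each client site re-picks its cheapest; new service cost 294, saving 0.
Extra fixed cost: 46. Net change = 46 − 0 = 46.
(Totals: 381 → 427.)

No — net change +46 (cost rises by 46).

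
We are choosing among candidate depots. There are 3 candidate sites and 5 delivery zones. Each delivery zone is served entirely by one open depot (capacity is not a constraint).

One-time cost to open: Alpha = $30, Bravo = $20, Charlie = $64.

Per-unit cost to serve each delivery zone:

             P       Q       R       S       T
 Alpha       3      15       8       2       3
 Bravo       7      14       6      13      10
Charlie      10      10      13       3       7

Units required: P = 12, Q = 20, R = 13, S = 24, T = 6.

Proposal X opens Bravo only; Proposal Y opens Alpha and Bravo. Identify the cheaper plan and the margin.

Proposal X: {Bravo}: P→Bravo 7·12=84, Q→Bravo 14·20=280, R→Bravo 6·13=78, S→Bravo 13·24=312, T→Bravo 10·6=60. Service 814; fixed 20; total 834.
Proposal Y: {Alpha, Bravo}: P→Alpha 3·12=36, Q→Bravo 14·20=280, R→Bravo 6·13=78, S→Alpha 2·24=48, T→Alpha 3·6=18. Service 460; fixed 50; total 510.
Difference: |834 − 510| = 324.

Proposal Y is cheaper by 324.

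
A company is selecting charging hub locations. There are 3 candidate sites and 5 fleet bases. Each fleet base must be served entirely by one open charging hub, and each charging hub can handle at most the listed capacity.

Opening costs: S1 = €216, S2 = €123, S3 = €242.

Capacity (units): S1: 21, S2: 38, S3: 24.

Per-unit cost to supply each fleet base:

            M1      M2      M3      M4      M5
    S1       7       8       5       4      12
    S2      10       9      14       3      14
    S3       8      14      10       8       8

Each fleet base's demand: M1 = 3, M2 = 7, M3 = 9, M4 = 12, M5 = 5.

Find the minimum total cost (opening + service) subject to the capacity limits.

Minimum total cost: 448

Open {S2}: M1→S2 10·3=30, M2→S2 9·7=63, M3→S2 14·9=126, M4→S2 3·12=36, M5→S2 14·5=70.
Loads: S2 carries 36/38. Service 325; fixed 123; total 448.
Next best feasible plan costs 564.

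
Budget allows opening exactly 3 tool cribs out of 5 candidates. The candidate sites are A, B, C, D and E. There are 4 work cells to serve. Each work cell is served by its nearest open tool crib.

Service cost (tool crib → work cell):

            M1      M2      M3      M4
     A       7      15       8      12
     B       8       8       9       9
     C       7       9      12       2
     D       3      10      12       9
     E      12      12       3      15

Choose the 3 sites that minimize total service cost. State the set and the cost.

Choose C, D and E; total service cost 17.

With exactly 3 open, each work cell uses its cheapest among the chosen.
{C, D, E}: M1→D 3, M2→C 9, M3→E 3, M4→C 2. Service cost 17.
{B, C, E}: service cost 20
{A, C, E}: service cost 21
Among all 10 size-3 choices, {C, D, E} is lowest.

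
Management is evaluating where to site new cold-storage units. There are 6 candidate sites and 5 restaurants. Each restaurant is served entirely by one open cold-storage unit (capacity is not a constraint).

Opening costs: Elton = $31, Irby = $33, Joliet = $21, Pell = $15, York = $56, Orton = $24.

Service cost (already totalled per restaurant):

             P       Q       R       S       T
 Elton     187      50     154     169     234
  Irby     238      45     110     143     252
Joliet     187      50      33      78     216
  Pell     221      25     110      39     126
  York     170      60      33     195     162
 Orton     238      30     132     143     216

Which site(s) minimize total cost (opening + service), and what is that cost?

Open Joliet and Pell; minimum total cost 446.

For any fixed open set, each restaurant goes to its cheapest open site; total = fixed + service.
{Joliet, Pell}: P→Joliet 187, Q→Pell 25, R→Joliet 33, S→Pell 39, T→Pell 126. Service 410; fixed 36; total 446.
{Pell, York}: service 393 + fixed 71 = 464
{Joliet, Pell, Orton}: service 410 + fixed 60 = 470
{Elton, Irby, Joliet, Pell, York, Orton}: P→York 170, Q→Pell 25, R→Joliet 33, S→Pell 39, T→Pell 126. Service 393; fixed 180; total 573.
No other subset beats 446.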